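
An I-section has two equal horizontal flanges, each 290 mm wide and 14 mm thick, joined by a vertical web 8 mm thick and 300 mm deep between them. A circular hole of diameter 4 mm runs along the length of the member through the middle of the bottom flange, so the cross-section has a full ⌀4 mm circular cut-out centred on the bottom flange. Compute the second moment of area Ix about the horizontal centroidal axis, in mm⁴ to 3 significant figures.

Split into non-overlapping primitives; take the origin at the lower-left of the bounding box.
Bottom flange: 290 × 14, A = 4 060 mm², y = 7 mm, Ī = 66 313 mm⁴.
Web: 8 × 300, A = 2 400 mm², y = 164 mm, Ī = 18 000 000 mm⁴.
Top flange: 290 × 14, A = 4 060 mm², y = 321 mm, Ī = 66 313 mm⁴.
Hole (subtracted): ⌀4, A = 12.566 mm², y = 7 mm, Ī = 12.566 mm⁴.
Centroid: ȳ = ΣA·y / ΣA = 164.19 mm.
Transfer each piece to the horizontal centroidal axis using Ī + A·d² with d = y − 164.19:
  bottom flange: d = -157.19 mm → contributes +100 380 766 mm⁴
  web: d = -0.18776 mm → contributes +18 000 085 mm⁴
  top flange: d = 156.81 mm → contributes +99 902 027 mm⁴
  hole: d = -157.19 mm → contributes −310 502 mm⁴
Total I = 217 972 375 mm⁴.

Ix ≈ 2.18 × 10⁸ mm⁴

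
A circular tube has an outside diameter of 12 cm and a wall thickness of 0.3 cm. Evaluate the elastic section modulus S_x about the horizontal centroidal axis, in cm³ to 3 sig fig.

Decompose the section into non-overlapping parts with the origin at the bottom-left of its bounding rectangle.
Outer circle: ⌀12, A = 113.1 cm², y = 6 cm, Ī = 1017.9 cm⁴.
Bore (subtracted): ⌀11.4, A = 102.07 cm², y = 6 cm, Ī = 829.07 cm⁴.
By symmetry the centroid is at mid-height, ȳ = 6 cm.
All pieces are centred on the horizontal centroidal axis, so I = ΣĪ (holes subtracted) = 188.81 cm⁴.
Extreme fibre distance c = 6 cm; S = I/c = 31.468 cm³.

S_x ≈ 31.5 cm³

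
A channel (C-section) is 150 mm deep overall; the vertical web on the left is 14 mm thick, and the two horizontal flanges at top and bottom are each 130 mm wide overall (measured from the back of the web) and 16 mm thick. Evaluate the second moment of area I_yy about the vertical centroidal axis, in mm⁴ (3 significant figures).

I_yy ≈ 9.86 × 10⁶ mm⁴

Treat the section as a set of non-overlapping primitives; coordinates are from the bounding-box lower-left.
Web: 14 × 150, A = 2 100 mm², x = 7 mm, Ī = 34 300 mm⁴.
Top flange (beyond web): 116 × 16, A = 1 856 mm², x = 72 mm, Ī = 2 081 195 mm⁴.
Bottom flange (beyond web): 116 × 16, A = 1 856 mm², x = 72 mm, Ī = 2 081 195 mm⁴.
Centroid: x̄ = ΣA·x / ΣA = 48.514 mm.
Transfer each piece to the vertical centroidal axis using Ī + A·d² with d = x − 48.514:
  web: d = -41.514 mm → contributes +3 653 485 mm⁴
  top flange (beyond web): d = 23.486 mm → contributes +3 104 940 mm⁴
  bottom flange (beyond web): d = 23.486 mm → contributes +3 104 940 mm⁴
Total I = 9 863 365 mm⁴.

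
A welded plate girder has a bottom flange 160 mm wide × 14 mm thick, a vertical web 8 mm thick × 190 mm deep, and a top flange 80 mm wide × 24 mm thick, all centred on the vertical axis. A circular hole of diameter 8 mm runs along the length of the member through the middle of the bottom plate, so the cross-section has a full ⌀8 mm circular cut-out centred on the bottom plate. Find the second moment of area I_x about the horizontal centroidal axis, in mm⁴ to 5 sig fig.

Decompose the section into non-overlapping parts with the origin at the bottom-left of its bounding rectangle.
Bottom plate: 160 × 14, A = 2 240 mm², y = 7 mm, Ī = 36586.67 mm⁴.
Web plate: 8 × 190, A = 1 520 mm², y = 109 mm, Ī = 4 572 667 mm⁴.
Top plate: 80 × 24, A = 1 920 mm², y = 216 mm, Ī = 92 160 mm⁴.
Hole (subtracted): ⌀8, A = 50.26548 mm², y = 7 mm, Ī = 201.0619 mm⁴.
Centroid: ȳ = ΣA·y / ΣA = 105.8182 mm.
Transfer each piece to the horizontal centroidal axis using Ī + A·d² with d = y − 105.8182:
  bottom plate: d = -98.81816 mm → contributes +21 910 251 mm⁴
  web plate: d = 3.181841 mm → contributes +4 588 055 mm⁴
  top plate: d = 110.1818 mm → contributes +23 401 033 mm⁴
  hole: d = -98.81816 mm → contributes −491044.9 mm⁴
Total I = 49 408 294 mm⁴.

I_x ≈ 4.9408 × 10⁷ mm⁴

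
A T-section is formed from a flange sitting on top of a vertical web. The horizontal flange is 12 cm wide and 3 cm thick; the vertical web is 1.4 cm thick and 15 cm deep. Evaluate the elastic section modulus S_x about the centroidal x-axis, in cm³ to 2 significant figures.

S_x ≈ 110 cm³

Break the section into simple shapes (no overlaps), measuring from the bottom-left corner of the bounding box.
Flange: 12 × 3, A = 36 cm², y = 16.5 cm, Ī = 27 cm⁴.
Web: 1.4 × 15, A = 21 cm², y = 7.5 cm, Ī = 393.8 cm⁴.
Centroid: ȳ = ΣA·y / ΣA = 13.18 cm.
Transfer each piece to the centroidal x-axis using Ī + A·d² with d = y − 13.18:
  flange: d = 3.316 cm → contributes +422.8 cm⁴
  web: d = -5.684 cm → contributes +1 072 cm⁴
Total I = 1 495 cm⁴.
Extreme fibre distance c = 13.18 cm; S = I/c = 113.4 cm³.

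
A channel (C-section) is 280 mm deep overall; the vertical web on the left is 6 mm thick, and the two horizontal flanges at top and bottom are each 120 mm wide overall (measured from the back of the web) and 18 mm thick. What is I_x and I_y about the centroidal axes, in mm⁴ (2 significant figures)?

I_x ≈ 8.2 × 10⁷ mm⁴, I_y ≈ 8.7 × 10⁶ mm⁴

Treat the section as a set of non-overlapping primitives; coordinates are from the bounding-box lower-left.
Web: 6 × 280, A = 1 680 mm², y = 140 mm, Ī = 10 976 000 mm⁴.
Top flange (beyond web): 114 × 18, A = 2 052 mm², y = 271 mm, Ī = 55 404 mm⁴.
Bottom flange (beyond web): 114 × 18, A = 2 052 mm², y = 9 mm, Ī = 55 404 mm⁴.
By symmetry the centroid is at mid-height, ȳ = 140 mm.
Transfer each piece to the centroidal x-axis using Ī + A·d² with d = y − 140:
  web: d = 0 mm → contributes +10 976 000 mm⁴
  top flange (beyond web): d = 131 mm → contributes +35 269 776 mm⁴
  bottom flange (beyond web): d = -131 mm → contributes +35 269 776 mm⁴
Total I = 81 515 552 mm⁴.
For the y-axis: x̄ = 45.57 mm.
Repeating about the centroidal y-axis gives I_y = 8 740 992 mm⁴.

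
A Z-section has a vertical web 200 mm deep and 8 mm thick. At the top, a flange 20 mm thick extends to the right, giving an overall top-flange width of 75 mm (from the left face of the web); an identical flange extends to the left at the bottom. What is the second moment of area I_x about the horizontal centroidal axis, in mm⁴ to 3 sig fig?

I_x ≈ 2.71 × 10⁷ mm⁴

Treat the section as a set of non-overlapping primitives; coordinates are from the bounding-box lower-left.
Web: 8 × 200, A = 1 600 mm², y = 100 mm, Ī = 5 333 333 mm⁴.
Top flange (beyond web): 67 × 20, A = 1 340 mm², y = 190 mm, Ī = 44 667 mm⁴.
Bottom flange (beyond web): 67 × 20, A = 1 340 mm², y = 10 mm, Ī = 44 667 mm⁴.
Centroid: ȳ = ΣA·y / ΣA = 100 mm.
Transfer each piece to the horizontal centroidal axis using Ī + A·d² with d = y − 100:
  web: d = 0 mm → contributes +5 333 333 mm⁴
  top flange (beyond web): d = 90 mm → contributes +10 898 667 mm⁴
  bottom flange (beyond web): d = -90 mm → contributes +10 898 667 mm⁴
Total I = 27 130 667 mm⁴.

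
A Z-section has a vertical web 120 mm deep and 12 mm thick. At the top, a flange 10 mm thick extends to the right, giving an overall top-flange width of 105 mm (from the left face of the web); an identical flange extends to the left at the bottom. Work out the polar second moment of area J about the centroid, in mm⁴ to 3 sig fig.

J ≈ 1.39 × 10⁷ mm⁴

Decompose the section into non-overlapping parts with the origin at the bottom-left of its bounding rectangle.
Web: 12 × 120, A = 1 440 mm², y = 60 mm, Ī = 1 728 000 mm⁴.
Top flange (beyond web): 93 × 10, A = 930 mm², y = 115 mm, Ī = 7 750 mm⁴.
Bottom flange (beyond web): 93 × 10, A = 930 mm², y = 5 mm, Ī = 7 750 mm⁴.
Centroid: ȳ = ΣA·y / ΣA = 60 mm.
Transfer each piece to the centroidal x-axis using Ī + A·d² with d = y − 60:
  web: d = 0 mm → contributes +1 728 000 mm⁴
  top flange (beyond web): d = 55 mm → contributes +2 821 000 mm⁴
  bottom flange (beyond web): d = -55 mm → contributes +2 821 000 mm⁴
Total I = 7 370 000 mm⁴.
For the y-axis: x̄ = 99 mm.
Repeating about the centroidal y-axis gives I_y = 6 484 500 mm⁴.
Polar second moment: J = I_x + I_y = 13 854 500 mm⁴.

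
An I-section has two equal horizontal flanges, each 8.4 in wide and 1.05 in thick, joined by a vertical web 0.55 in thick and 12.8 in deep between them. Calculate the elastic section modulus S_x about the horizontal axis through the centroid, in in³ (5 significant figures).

Break the section into simple shapes (no overlaps), measuring from the bottom-left corner of the bounding box.
Bottom flange: 8.4 × 1.05, A = 8.82 in², y = 0.525 in, Ī = 0.8103375 in⁴.
Web: 0.55 × 12.8, A = 7.04 in², y = 7.45 in, Ī = 96.11947 in⁴.
Top flange: 8.4 × 1.05, A = 8.82 in², y = 14.375 in, Ī = 0.8103375 in⁴.
By symmetry the centroid is at mid-height, ȳ = 7.45 in.
Transfer each piece to the horizontal axis through the centroid using Ī + A·d² with d = y − 7.45:
  bottom flange: d = -6.925 in → contributes +423.779 in⁴
  web: d = 0 in → contributes +96.11947 in⁴
  top flange: d = 6.925 in → contributes +423.779 in⁴
Total I = 943.6774 in⁴.
Extreme fibre distance c = 7.45 in; S = I/c = 126.6681 in³.

S_x ≈ 126.67 in³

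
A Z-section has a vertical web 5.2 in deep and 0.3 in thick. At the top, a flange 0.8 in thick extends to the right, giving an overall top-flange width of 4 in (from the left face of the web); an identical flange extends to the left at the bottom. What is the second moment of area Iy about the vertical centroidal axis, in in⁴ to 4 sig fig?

Iy ≈ 30.45 in⁴

Split into non-overlapping primitives; take the origin at the lower-left of the bounding box.
Web: 0.3 × 5.2, A = 1.56 in², x = 3.85 in, Ī = 0.0117 in⁴.
Top flange (beyond web): 3.7 × 0.8, A = 2.96 in², x = 5.85 in, Ī = 3.37687 in⁴.
Bottom flange (beyond web): 3.7 × 0.8, A = 2.96 in², x = 1.85 in, Ī = 3.37687 in⁴.
Centroid: x̄ = ΣA·x / ΣA = 3.85 in.
Transfer each piece to the vertical centroidal axis using Ī + A·d² with d = x − 3.85:
  web: d = 0 in → contributes +0.0117 in⁴
  top flange (beyond web): d = 2 in → contributes +15.2169 in⁴
  bottom flange (beyond web): d = -2 in → contributes +15.2169 in⁴
Total I = 30.4454 in⁴.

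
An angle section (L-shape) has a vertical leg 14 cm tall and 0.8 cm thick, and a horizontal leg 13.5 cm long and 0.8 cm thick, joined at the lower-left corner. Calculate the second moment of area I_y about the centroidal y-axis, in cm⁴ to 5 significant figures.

Decompose the section into non-overlapping parts with the origin at the bottom-left of its bounding rectangle.
Vertical leg: 0.8 × 14, A = 11.2 cm², x = 0.4 cm, Ī = 0.5973333 cm⁴.
Horizontal leg (remainder): 12.7 × 0.8, A = 10.16 cm², x = 7.15 cm, Ī = 136.5589 cm⁴.
Centroid: x̄ = ΣA·x / ΣA = 3.610674 cm.
Transfer each piece to the centroidal y-axis using Ī + A·d² with d = x − 3.610674:
  vertical leg: d = -3.210674 cm → contributes +116.0517 cm⁴
  horizontal leg (remainder): d = 3.539326 cm → contributes +263.8314 cm⁴
Total I = 379.8832 cm⁴.

I_y ≈ 379.88 cm⁴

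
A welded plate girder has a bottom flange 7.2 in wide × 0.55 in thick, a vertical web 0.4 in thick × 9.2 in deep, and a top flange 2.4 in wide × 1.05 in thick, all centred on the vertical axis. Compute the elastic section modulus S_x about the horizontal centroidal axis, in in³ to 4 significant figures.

S_x ≈ 29.08 in³

Treat the section as a set of non-overlapping primitives; coordinates are from the bounding-box lower-left.
Bottom plate: 7.2 × 0.55, A = 3.96 in², y = 0.275 in, Ī = 0.099825 in⁴.
Web plate: 0.4 × 9.2, A = 3.68 in², y = 5.15 in, Ī = 25.9563 in⁴.
Top plate: 2.4 × 1.05, A = 2.52 in², y = 10.275 in, Ī = 0.231525 in⁴.
Centroid: ȳ = ΣA·y / ΣA = 4.52106 in.
Transfer each piece to the horizontal centroidal axis using Ī + A·d² with d = y − 4.52106:
  bottom plate: d = -4.24606 in → contributes +71.4949 in⁴
  web plate: d = 0.628937 in → contributes +27.4119 in⁴
  top plate: d = 5.75394 in → contributes +83.6632 in⁴
Total I = 182.57 in⁴.
Extreme fibre distance c = 6.27894 in; S = I/c = 29.0766 in³.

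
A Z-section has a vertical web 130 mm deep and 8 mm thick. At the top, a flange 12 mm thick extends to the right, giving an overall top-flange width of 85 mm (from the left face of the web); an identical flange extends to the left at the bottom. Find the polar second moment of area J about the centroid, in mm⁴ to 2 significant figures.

Treat the section as a set of non-overlapping primitives; coordinates are from the bounding-box lower-left.
Web: 8 × 130, A = 1 040 mm², y = 65 mm, Ī = 1 464 667 mm⁴.
Top flange (beyond web): 77 × 12, A = 924 mm², y = 124 mm, Ī = 11 088 mm⁴.
Bottom flange (beyond web): 77 × 12, A = 924 mm², y = 6 mm, Ī = 11 088 mm⁴.
Centroid: ȳ = ΣA·y / ΣA = 65 mm.
Transfer each piece to the centroidal x-axis using Ī + A·d² with d = y − 65:
  web: d = 0 mm → contributes +1 464 667 mm⁴
  top flange (beyond web): d = 59 mm → contributes +3 227 532 mm⁴
  bottom flange (beyond web): d = -59 mm → contributes +3 227 532 mm⁴
Total I = 7 919 731 mm⁴.
For the y-axis: x̄ = 81 mm.
Repeating about the centroidal y-axis gives I_y = 4 256 563 mm⁴.
Polar second moment: J = I_x + I_y = 12 176 293 mm⁴.

J ≈ 1.2 × 10⁷ mm⁴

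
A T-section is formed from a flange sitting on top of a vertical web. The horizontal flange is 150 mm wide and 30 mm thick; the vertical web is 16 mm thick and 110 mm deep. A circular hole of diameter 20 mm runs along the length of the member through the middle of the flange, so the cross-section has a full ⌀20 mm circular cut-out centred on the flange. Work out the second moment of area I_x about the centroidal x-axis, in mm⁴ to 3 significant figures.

I_x ≈ 8.18 × 10⁶ mm⁴

Break the section into simple shapes (no overlaps), measuring from the bottom-left corner of the bounding box.
Flange: 150 × 30, A = 4 500 mm², y = 125 mm, Ī = 337 500 mm⁴.
Web: 16 × 110, A = 1 760 mm², y = 55 mm, Ī = 1 774 667 mm⁴.
Hole (subtracted): ⌀20, A = 314.16 mm², y = 125 mm, Ī = 7 854 mm⁴.
Centroid: ȳ = ΣA·y / ΣA = 104.28 mm.
Transfer each piece to the centroidal x-axis using Ī + A·d² with d = y − 104.28:
  flange: d = 20.72 mm → contributes +2 269 501 mm⁴
  web: d = -49.28 mm → contributes +6 048 795 mm⁴
  hole: d = 20.72 mm → contributes −142 733 mm⁴
Total I = 8 175 564 mm⁴.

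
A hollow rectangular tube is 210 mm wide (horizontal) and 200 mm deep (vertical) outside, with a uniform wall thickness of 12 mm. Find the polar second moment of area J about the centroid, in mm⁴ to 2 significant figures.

Split into non-overlapping primitives; take the origin at the lower-left of the bounding box.
Outer rectangle: 210 × 200, A = 42 000 mm², y = 100 mm, Ī = 140 000 000 mm⁴.
Inner void (subtracted): 186 × 176, A = 32 736 mm², y = 100 mm, Ī = 84 502 528 mm⁴.
By symmetry the centroid is at mid-height, ȳ = 100 mm.
All pieces are centred on the centroidal x-axis, so I = ΣĪ (holes subtracted) = 55 497 472 mm⁴.
Repeating about the centroidal y-axis gives I_y = 59 972 112 mm⁴.
Polar second moment: J = I_x + I_y = 115 469 584 mm⁴.

J ≈ 1.2 × 10⁸ mm⁴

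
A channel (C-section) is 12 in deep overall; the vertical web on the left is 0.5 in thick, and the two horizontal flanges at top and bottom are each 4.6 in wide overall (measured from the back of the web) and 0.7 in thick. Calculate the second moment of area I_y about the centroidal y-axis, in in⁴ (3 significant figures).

Break the section into simple shapes (no overlaps), measuring from the bottom-left corner of the bounding box.
Web: 0.5 × 12, A = 6 in², x = 0.25 in, Ī = 0.125 in⁴.
Top flange (beyond web): 4.1 × 0.7, A = 2.87 in², x = 2.55 in, Ī = 4.0204 in⁴.
Bottom flange (beyond web): 4.1 × 0.7, A = 2.87 in², x = 2.55 in, Ī = 4.0204 in⁴.
Centroid: x̄ = ΣA·x / ΣA = 1.3745 in.
Transfer each piece to the centroidal y-axis using Ī + A·d² with d = x − 1.3745:
  web: d = -1.1245 in → contributes +7.7124 in⁴
  top flange (beyond web): d = 1.1755 in → contributes +7.9859 in⁴
  bottom flange (beyond web): d = 1.1755 in → contributes +7.9859 in⁴
Total I = 23.684 in⁴.

I_y ≈ 23.7 in⁴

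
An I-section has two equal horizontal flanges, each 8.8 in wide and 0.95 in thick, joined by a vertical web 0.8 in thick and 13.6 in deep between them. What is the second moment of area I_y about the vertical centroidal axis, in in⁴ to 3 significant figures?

Split into non-overlapping primitives; take the origin at the lower-left of the bounding box.
Bottom flange: 8.8 × 0.95, A = 8.36 in², x = 4.4 in, Ī = 53.95 in⁴.
Web: 0.8 × 13.6, A = 10.88 in², x = 4.4 in, Ī = 0.58027 in⁴.
Top flange: 8.8 × 0.95, A = 8.36 in², x = 4.4 in, Ī = 53.95 in⁴.
By symmetry the centroid is at mid-width, x̄ = 4.4 in.
All pieces are centred on the vertical centroidal axis, so I = ΣĪ = 108.48 in⁴.

I_y ≈ 108 in⁴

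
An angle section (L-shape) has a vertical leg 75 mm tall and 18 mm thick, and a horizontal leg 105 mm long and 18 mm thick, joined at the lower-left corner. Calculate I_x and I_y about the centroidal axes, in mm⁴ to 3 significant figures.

I_x ≈ 1.26 × 10⁶ mm⁴, I_y ≈ 3.02 × 10⁶ mm⁴

Decompose the section into non-overlapping parts with the origin at the bottom-left of its bounding rectangle.
Vertical leg: 18 × 75, A = 1 350 mm², y = 37.5 mm, Ī = 632 813 mm⁴.
Horizontal leg (remainder): 87 × 18, A = 1 566 mm², y = 9 mm, Ī = 42 282 mm⁴.
Centroid: ȳ = ΣA·y / ΣA = 22.194 mm.
Transfer each piece to the centroidal x-axis using Ī + A·d² with d = y − 22.194:
  vertical leg: d = 15.306 mm → contributes +949 064 mm⁴
  horizontal leg (remainder): d = -13.194 mm → contributes +314 912 mm⁴
Total I = 1 263 976 mm⁴.
For the y-axis: x̄ = 37.194 mm.
Repeating about the centroidal y-axis gives I_y = 3 022 486 mm⁴.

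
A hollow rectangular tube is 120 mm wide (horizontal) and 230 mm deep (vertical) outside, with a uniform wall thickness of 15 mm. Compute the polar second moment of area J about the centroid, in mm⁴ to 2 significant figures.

J ≈ 8.3 × 10⁷ mm⁴

Decompose the section into non-overlapping parts with the origin at the bottom-left of its bounding rectangle.
Outer rectangle: 120 × 230, A = 27 600 mm², y = 115 mm, Ī = 121 670 000 mm⁴.
Inner void (subtracted): 90 × 200, A = 18 000 mm², y = 115 mm, Ī = 60 000 000 mm⁴.
By symmetry the centroid is at mid-height, ȳ = 115 mm.
All pieces are centred on the centroidal x-axis, so I = ΣĪ (holes subtracted) = 61 670 000 mm⁴.
Repeating about the centroidal y-axis gives I_y = 20 970 000 mm⁴.
Polar second moment: J = I_x + I_y = 82 640 000 mm⁴.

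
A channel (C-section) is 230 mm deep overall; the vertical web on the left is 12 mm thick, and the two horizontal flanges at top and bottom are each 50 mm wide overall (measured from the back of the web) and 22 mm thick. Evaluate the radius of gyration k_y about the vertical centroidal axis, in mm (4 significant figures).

Split into non-overlapping primitives; take the origin at the lower-left of the bounding box.
Web: 12 × 230, A = 2 760 mm², x = 6 mm, Ī = 33 120 mm⁴.
Top flange (beyond web): 38 × 22, A = 836 mm², x = 31 mm, Ī = 100 599 mm⁴.
Bottom flange (beyond web): 38 × 22, A = 836 mm², x = 31 mm, Ī = 100 599 mm⁴.
Centroid: x̄ = ΣA·x / ΣA = 15.4314 mm.
Transfer each piece to the vertical centroidal axis using Ī + A·d² with d = x − 15.4314:
  web: d = -9.43141 mm → contributes +278 626 mm⁴
  top flange (beyond web): d = 15.5686 mm → contributes +303 229 mm⁴
  bottom flange (beyond web): d = 15.5686 mm → contributes +303 229 mm⁴
Total I = 885 084 mm⁴.
Radius of gyration: k = √(I/A) = √(885 084 / 4 432) = 14.1316 mm.

k_y ≈ 14.13 mm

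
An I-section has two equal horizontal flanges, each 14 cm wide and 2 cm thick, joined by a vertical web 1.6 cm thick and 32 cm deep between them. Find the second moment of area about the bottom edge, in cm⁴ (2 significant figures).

I_base ≈ 5.5 × 10⁴ cm⁴

Break the section into simple shapes (no overlaps), measuring from the bottom-left corner of the bounding box.
Bottom flange: 14 × 2, A = 28 cm², y = 1 cm, Ī = 9.333 cm⁴.
Web: 1.6 × 32, A = 51.2 cm², y = 18 cm, Ī = 4 369 cm⁴.
Top flange: 14 × 2, A = 28 cm², y = 35 cm, Ī = 9.333 cm⁴.
Transfer each piece to the base of the section using Ī + A·d² with d = y − 0:
  bottom flange: d = 1 cm → contributes +37.33 cm⁴
  web: d = 18 cm → contributes +20 958 cm⁴
  top flange: d = 35 cm → contributes +34 309 cm⁴
Total I = 55 305 cm⁴.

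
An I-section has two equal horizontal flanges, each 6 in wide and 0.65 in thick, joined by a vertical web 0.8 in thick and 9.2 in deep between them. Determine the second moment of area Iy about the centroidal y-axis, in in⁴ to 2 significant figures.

Treat the section as a set of non-overlapping primitives; coordinates are from the bounding-box lower-left.
Bottom flange: 6 × 0.65, A = 3.9 in², x = 3 in, Ī = 11.7 in⁴.
Web: 0.8 × 9.2, A = 7.36 in², x = 3 in, Ī = 0.3925 in⁴.
Top flange: 6 × 0.65, A = 3.9 in², x = 3 in, Ī = 11.7 in⁴.
By symmetry the centroid is at mid-width, x̄ = 3 in.
All pieces are centred on the centroidal y-axis, so I = ΣĪ = 23.79 in⁴.

Iy ≈ 24 in⁴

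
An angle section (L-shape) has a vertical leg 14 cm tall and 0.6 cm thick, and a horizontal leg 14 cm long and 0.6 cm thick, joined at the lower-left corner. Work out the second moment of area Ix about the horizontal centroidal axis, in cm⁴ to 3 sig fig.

Split into non-overlapping primitives; take the origin at the lower-left of the bounding box.
Vertical leg: 0.6 × 14, A = 8.4 cm², y = 7 cm, Ī = 137.2 cm⁴.
Horizontal leg (remainder): 13.4 × 0.6, A = 8.04 cm², y = 0.3 cm, Ī = 0.2412 cm⁴.
Centroid: ȳ = ΣA·y / ΣA = 3.7234 cm.
Transfer each piece to the horizontal centroidal axis using Ī + A·d² with d = y − 3.7234:
  vertical leg: d = 3.2766 cm → contributes +227.39 cm⁴
  horizontal leg (remainder): d = -3.4234 cm → contributes +94.465 cm⁴
Total I = 321.85 cm⁴.

Ix ≈ 322 cm⁴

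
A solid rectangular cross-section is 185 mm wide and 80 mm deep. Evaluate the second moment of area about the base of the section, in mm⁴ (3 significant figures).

I_base ≈ 3.16 × 10⁷ mm⁴

The section: 185 × 80, A = 14 800 mm², y = 40 mm, Ī = 7 893 333 mm⁴.
Transfer it to a horizontal axis along the bottom face using Ī + A·d² with d = y − 0:
  the section: d = 40 mm → contributes +31 573 333 mm⁴
Total I = 31 573 333 mm⁴.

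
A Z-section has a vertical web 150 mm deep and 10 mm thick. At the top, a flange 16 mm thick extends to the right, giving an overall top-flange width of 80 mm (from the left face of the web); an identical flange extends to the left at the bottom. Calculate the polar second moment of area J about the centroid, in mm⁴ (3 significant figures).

J ≈ 1.74 × 10⁷ mm⁴

Treat the section as a set of non-overlapping primitives; coordinates are from the bounding-box lower-left.
Web: 10 × 150, A = 1 500 mm², y = 75 mm, Ī = 2 812 500 mm⁴.
Top flange (beyond web): 70 × 16, A = 1 120 mm², y = 142 mm, Ī = 23 893 mm⁴.
Bottom flange (beyond web): 70 × 16, A = 1 120 mm², y = 8 mm, Ī = 23 893 mm⁴.
Centroid: ȳ = ΣA·y / ΣA = 75 mm.
Transfer each piece to the centroidal x-axis using Ī + A·d² with d = y − 75:
  web: d = 0 mm → contributes +2 812 500 mm⁴
  top flange (beyond web): d = 67 mm → contributes +5 051 573 mm⁴
  bottom flange (beyond web): d = -67 mm → contributes +5 051 573 mm⁴
Total I = 12 915 647 mm⁴.
For the y-axis: x̄ = 75 mm.
Repeating about the centroidal y-axis gives I_y = 4 511 167 mm⁴.
Polar second moment: J = I_x + I_y = 17 426 813 mm⁴.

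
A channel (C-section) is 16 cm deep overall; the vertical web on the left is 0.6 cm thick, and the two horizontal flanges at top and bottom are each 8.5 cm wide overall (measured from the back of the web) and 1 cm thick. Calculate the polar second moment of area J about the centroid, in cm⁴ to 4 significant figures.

Split into non-overlapping primitives; take the origin at the lower-left of the bounding box.
Web: 0.6 × 16, A = 9.6 cm², y = 8 cm, Ī = 204.8 cm⁴.
Top flange (beyond web): 7.9 × 1, A = 7.9 cm², y = 15.5 cm, Ī = 0.658333 cm⁴.
Bottom flange (beyond web): 7.9 × 1, A = 7.9 cm², y = 0.5 cm, Ī = 0.658333 cm⁴.
By symmetry the centroid is at mid-height, ȳ = 8 cm.
Transfer each piece to the centroidal x-axis using Ī + A·d² with d = y − 8:
  web: d = 0 cm → contributes +204.8 cm⁴
  top flange (beyond web): d = 7.5 cm → contributes +445.033 cm⁴
  bottom flange (beyond web): d = -7.5 cm → contributes +445.033 cm⁴
Total I = 1094.87 cm⁴.
For the y-axis: x̄ = 2.9437 cm.
Repeating about the centroidal y-axis gives I_y = 190.324 cm⁴.
Polar second moment: J = I_x + I_y = 1285.19 cm⁴.

J ≈ 1285 cm⁴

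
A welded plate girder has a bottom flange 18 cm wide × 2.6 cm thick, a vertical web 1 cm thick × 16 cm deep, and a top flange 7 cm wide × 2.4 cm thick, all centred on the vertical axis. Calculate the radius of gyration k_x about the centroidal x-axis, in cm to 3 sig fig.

k_x ≈ 7.81 cm

Decompose the section into non-overlapping parts with the origin at the bottom-left of its bounding rectangle.
Bottom plate: 18 × 2.6, A = 46.8 cm², y = 1.3 cm, Ī = 26.364 cm⁴.
Web plate: 1 × 16, A = 16 cm², y = 10.6 cm, Ī = 341.33 cm⁴.
Top plate: 7 × 2.4, A = 16.8 cm², y = 19.8 cm, Ī = 8.064 cm⁴.
Centroid: ȳ = ΣA·y / ΣA = 7.0739 cm.
Transfer each piece to the centroidal x-axis using Ī + A·d² with d = y − 7.0739:
  bottom plate: d = -5.7739 cm → contributes +1586.6 cm⁴
  web plate: d = 3.5261 cm → contributes +540.27 cm⁴
  top plate: d = 12.726 cm → contributes +2728.9 cm⁴
Total I = 4855.7 cm⁴.
Radius of gyration: k = √(I/A) = √(4855.7 / 79.6) = 7.8104 cm.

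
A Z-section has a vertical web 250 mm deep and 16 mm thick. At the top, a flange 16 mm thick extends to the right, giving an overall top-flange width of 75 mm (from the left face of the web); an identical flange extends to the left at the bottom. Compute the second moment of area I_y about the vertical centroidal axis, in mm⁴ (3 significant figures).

I_y ≈ 3.29 × 10⁶ mm⁴

Split into non-overlapping primitives; take the origin at the lower-left of the bounding box.
Web: 16 × 250, A = 4 000 mm², x = 67 mm, Ī = 85 333 mm⁴.
Top flange (beyond web): 59 × 16, A = 944 mm², x = 104.5 mm, Ī = 273 839 mm⁴.
Bottom flange (beyond web): 59 × 16, A = 944 mm², x = 29.5 mm, Ī = 273 839 mm⁴.
Centroid: x̄ = ΣA·x / ΣA = 67 mm.
Transfer each piece to the vertical centroidal axis using Ī + A·d² with d = x − 67:
  web: d = 0 mm → contributes +85 333 mm⁴
  top flange (beyond web): d = 37.5 mm → contributes +1 601 339 mm⁴
  bottom flange (beyond web): d = -37.5 mm → contributes +1 601 339 mm⁴
Total I = 3 288 011 mm⁴.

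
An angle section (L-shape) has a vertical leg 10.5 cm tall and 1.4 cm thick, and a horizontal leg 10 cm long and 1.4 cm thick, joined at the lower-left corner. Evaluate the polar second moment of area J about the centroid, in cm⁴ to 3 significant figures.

J ≈ 516 cm⁴

Decompose the section into non-overlapping parts with the origin at the bottom-left of its bounding rectangle.
Vertical leg: 1.4 × 10.5, A = 14.7 cm², y = 5.25 cm, Ī = 135.06 cm⁴.
Horizontal leg (remainder): 8.6 × 1.4, A = 12.04 cm², y = 0.7 cm, Ī = 1.9665 cm⁴.
Centroid: ȳ = ΣA·y / ΣA = 3.2013 cm.
Transfer each piece to the centroidal x-axis using Ī + A·d² with d = y − 3.2013:
  vertical leg: d = 2.0487 cm → contributes +196.75 cm⁴
  horizontal leg (remainder): d = -2.5013 cm → contributes +77.295 cm⁴
Total I = 274.05 cm⁴.
For the y-axis: x̄ = 2.9513 cm.
Repeating about the centroidal y-axis gives I_y = 242.08 cm⁴.
Polar second moment: J = I_x + I_y = 516.13 cm⁴.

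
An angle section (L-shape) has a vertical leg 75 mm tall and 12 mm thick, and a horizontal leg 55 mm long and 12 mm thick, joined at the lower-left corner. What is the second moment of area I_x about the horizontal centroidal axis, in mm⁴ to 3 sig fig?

I_x ≈ 7.53 × 10⁵ mm⁴

Split into non-overlapping primitives; take the origin at the lower-left of the bounding box.
Vertical leg: 12 × 75, A = 900 mm², y = 37.5 mm, Ī = 421 875 mm⁴.
Horizontal leg (remainder): 43 × 12, A = 516 mm², y = 6 mm, Ī = 6 192 mm⁴.
Centroid: ȳ = ΣA·y / ΣA = 26.021 mm.
Transfer each piece to the horizontal centroidal axis using Ī + A·d² with d = y − 26.021:
  vertical leg: d = 11.479 mm → contributes +540 462 mm⁴
  horizontal leg (remainder): d = -20.021 mm → contributes +213 030 mm⁴
Total I = 753 491 mm⁴.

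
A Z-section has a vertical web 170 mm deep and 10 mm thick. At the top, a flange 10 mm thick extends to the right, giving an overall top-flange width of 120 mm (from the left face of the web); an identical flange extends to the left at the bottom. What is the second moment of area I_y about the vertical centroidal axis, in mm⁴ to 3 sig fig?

I_y ≈ 1.02 × 10⁷ mm⁴

Split into non-overlapping primitives; take the origin at the lower-left of the bounding box.
Web: 10 × 170, A = 1 700 mm², x = 115 mm, Ī = 14 167 mm⁴.
Top flange (beyond web): 110 × 10, A = 1 100 mm², x = 175 mm, Ī = 1 109 167 mm⁴.
Bottom flange (beyond web): 110 × 10, A = 1 100 mm², x = 55 mm, Ī = 1 109 167 mm⁴.
Centroid: x̄ = ΣA·x / ΣA = 115 mm.
Transfer each piece to the vertical centroidal axis using Ī + A·d² with d = x − 115:
  web: d = 0 mm → contributes +14 167 mm⁴
  top flange (beyond web): d = 60 mm → contributes +5 069 167 mm⁴
  bottom flange (beyond web): d = -60 mm → contributes +5 069 167 mm⁴
Total I = 10 152 500 mm⁴.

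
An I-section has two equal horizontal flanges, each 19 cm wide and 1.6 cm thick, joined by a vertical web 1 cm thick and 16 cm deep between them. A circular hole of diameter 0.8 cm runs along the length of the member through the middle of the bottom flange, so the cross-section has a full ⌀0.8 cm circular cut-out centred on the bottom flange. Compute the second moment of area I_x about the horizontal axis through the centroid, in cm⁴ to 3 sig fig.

I_x ≈ 5020 cm⁴

Break the section into simple shapes (no overlaps), measuring from the bottom-left corner of the bounding box.
Bottom flange: 19 × 1.6, A = 30.4 cm², y = 0.8 cm, Ī = 6.4853 cm⁴.
Web: 1 × 16, A = 16 cm², y = 9.6 cm, Ī = 341.33 cm⁴.
Top flange: 19 × 1.6, A = 30.4 cm², y = 18.4 cm, Ī = 6.4853 cm⁴.
Hole (subtracted): ⌀0.8, A = 0.50265 cm², y = 0.8 cm, Ī = 0.020106 cm⁴.
Centroid: ȳ = ΣA·y / ΣA = 9.658 cm.
Transfer each piece to the horizontal axis through the centroid using Ī + A·d² with d = y − 9.658:
  bottom flange: d = -8.858 cm → contributes +2391.8 cm⁴
  web: d = -0.057975 cm → contributes +341.39 cm⁴
  top flange: d = 8.742 cm → contributes +2329.7 cm⁴
  hole: d = -8.858 cm → contributes −39.46 cm⁴
Total I = 5023.5 cm⁴.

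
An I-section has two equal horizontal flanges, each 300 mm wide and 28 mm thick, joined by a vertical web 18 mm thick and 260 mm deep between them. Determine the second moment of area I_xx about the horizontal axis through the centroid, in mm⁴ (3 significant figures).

Decompose the section into non-overlapping parts with the origin at the bottom-left of its bounding rectangle.
Bottom flange: 300 × 28, A = 8 400 mm², y = 14 mm, Ī = 548 800 mm⁴.
Web: 18 × 260, A = 4 680 mm², y = 158 mm, Ī = 26 364 000 mm⁴.
Top flange: 300 × 28, A = 8 400 mm², y = 302 mm, Ī = 548 800 mm⁴.
By symmetry the centroid is at mid-height, ȳ = 158 mm.
Transfer each piece to the horizontal axis through the centroid using Ī + A·d² with d = y − 158:
  bottom flange: d = -144 mm → contributes +174 731 200 mm⁴
  web: d = 0 mm → contributes +26 364 000 mm⁴
  top flange: d = 144 mm → contributes +174 731 200 mm⁴
Total I = 375 826 400 mm⁴.

I_xx ≈ 3.76 × 10⁸ mm⁴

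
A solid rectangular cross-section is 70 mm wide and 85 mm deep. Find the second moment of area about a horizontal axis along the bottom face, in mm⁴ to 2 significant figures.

The section: 70 × 85, A = 5 950 mm², y = 42.5 mm, Ī = 3 582 396 mm⁴.
Transfer it to a horizontal axis along the bottom face using Ī + A·d² with d = y − 0:
  the section: d = 42.5 mm → contributes +14 329 583 mm⁴
Total I = 14 329 583 mm⁴.

I_base ≈ 1.4 × 10⁷ mm⁴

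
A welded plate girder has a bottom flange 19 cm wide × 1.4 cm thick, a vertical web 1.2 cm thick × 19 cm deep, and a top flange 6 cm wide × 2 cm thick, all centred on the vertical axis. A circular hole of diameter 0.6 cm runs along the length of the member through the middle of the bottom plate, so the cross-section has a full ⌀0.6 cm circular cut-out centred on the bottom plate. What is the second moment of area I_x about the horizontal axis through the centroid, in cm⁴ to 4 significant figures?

I_x ≈ 4423 cm⁴

Break the section into simple shapes (no overlaps), measuring from the bottom-left corner of the bounding box.
Bottom plate: 19 × 1.4, A = 26.6 cm², y = 0.7 cm, Ī = 4.34467 cm⁴.
Web plate: 1.2 × 19, A = 22.8 cm², y = 10.9 cm, Ī = 685.9 cm⁴.
Top plate: 6 × 2, A = 12 cm², y = 21.4 cm, Ī = 4 cm⁴.
Hole (subtracted): ⌀0.6, A = 0.282743 cm², y = 0.7 cm, Ī = 0.00636173 cm⁴.
Centroid: ȳ = ΣA·y / ΣA = 8.56946 cm.
Transfer each piece to the horizontal axis through the centroid using Ī + A·d² with d = y − 8.56946:
  bottom plate: d = -7.86946 cm → contributes +1651.64 cm⁴
  web plate: d = 2.33054 cm → contributes +809.736 cm⁴
  top plate: d = 12.8305 cm → contributes +1979.47 cm⁴
  hole: d = -7.86946 cm → contributes −17.5162 cm⁴
Total I = 4423.33 cm⁴.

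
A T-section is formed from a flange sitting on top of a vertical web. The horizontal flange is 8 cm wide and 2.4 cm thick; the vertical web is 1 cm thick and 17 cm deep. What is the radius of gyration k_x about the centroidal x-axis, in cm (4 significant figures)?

Decompose the section into non-overlapping parts with the origin at the bottom-left of its bounding rectangle.
Flange: 8 × 2.4, A = 19.2 cm², y = 18.2 cm, Ī = 9.216 cm⁴.
Web: 1 × 17, A = 17 cm², y = 8.5 cm, Ī = 409.417 cm⁴.
Centroid: ȳ = ΣA·y / ΣA = 13.6448 cm.
Transfer each piece to the centroidal x-axis using Ī + A·d² with d = y − 13.6448:
  flange: d = 4.55525 cm → contributes +407.622 cm⁴
  web: d = -5.14475 cm → contributes +859.381 cm⁴
Total I = 1 267 cm⁴.
Radius of gyration: k = √(I/A) = √(1 267 / 36.2) = 5.91608 cm.

k_x ≈ 5.916 cm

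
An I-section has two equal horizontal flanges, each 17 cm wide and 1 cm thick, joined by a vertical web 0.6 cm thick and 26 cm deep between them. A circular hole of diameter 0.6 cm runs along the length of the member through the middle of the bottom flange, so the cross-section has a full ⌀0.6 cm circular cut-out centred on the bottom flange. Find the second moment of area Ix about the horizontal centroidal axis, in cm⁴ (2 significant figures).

Decompose the section into non-overlapping parts with the origin at the bottom-left of its bounding rectangle.
Bottom flange: 17 × 1, A = 17 cm², y = 0.5 cm, Ī = 1.417 cm⁴.
Web: 0.6 × 26, A = 15.6 cm², y = 14 cm, Ī = 878.8 cm⁴.
Top flange: 17 × 1, A = 17 cm², y = 27.5 cm, Ī = 1.417 cm⁴.
Hole (subtracted): ⌀0.6, A = 0.2827 cm², y = 0.5 cm, Ī = 0.006362 cm⁴.
Centroid: ȳ = ΣA·y / ΣA = 14.08 cm.
Transfer each piece to the horizontal centroidal axis using Ī + A·d² with d = y − 14.08:
  bottom flange: d = -13.58 cm → contributes +3 135 cm⁴
  web: d = -0.0774 cm → contributes +878.9 cm⁴
  top flange: d = 13.42 cm → contributes +3 064 cm⁴
  hole: d = -13.58 cm → contributes −52.13 cm⁴
Total I = 7 026 cm⁴.

Ix ≈ 7000 cm⁴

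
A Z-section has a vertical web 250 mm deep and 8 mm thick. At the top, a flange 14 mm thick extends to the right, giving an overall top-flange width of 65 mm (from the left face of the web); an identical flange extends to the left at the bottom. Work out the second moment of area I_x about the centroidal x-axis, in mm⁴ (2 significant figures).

Split into non-overlapping primitives; take the origin at the lower-left of the bounding box.
Web: 8 × 250, A = 2 000 mm², y = 125 mm, Ī = 10 416 667 mm⁴.
Top flange (beyond web): 57 × 14, A = 798 mm², y = 243 mm, Ī = 13 034 mm⁴.
Bottom flange (beyond web): 57 × 14, A = 798 mm², y = 7 mm, Ī = 13 034 mm⁴.
Centroid: ȳ = ΣA·y / ΣA = 125 mm.
Transfer each piece to the centroidal x-axis using Ī + A·d² with d = y − 125:
  web: d = 0 mm → contributes +10 416 667 mm⁴
  top flange (beyond web): d = 118 mm → contributes +11 124 386 mm⁴
  bottom flange (beyond web): d = -118 mm → contributes +11 124 386 mm⁴
Total I = 32 665 439 mm⁴.

I_x ≈ 3.3 × 10⁷ mm⁴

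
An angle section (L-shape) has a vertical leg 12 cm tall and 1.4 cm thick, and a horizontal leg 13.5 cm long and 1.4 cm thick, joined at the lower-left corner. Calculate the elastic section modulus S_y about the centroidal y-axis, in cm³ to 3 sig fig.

S_y ≈ 63.1 cm³

Treat the section as a set of non-overlapping primitives; coordinates are from the bounding-box lower-left.
Vertical leg: 1.4 × 12, A = 16.8 cm², x = 0.7 cm, Ī = 2.744 cm⁴.
Horizontal leg (remainder): 12.1 × 1.4, A = 16.94 cm², x = 7.45 cm, Ī = 206.68 cm⁴.
Centroid: x̄ = ΣA·x / ΣA = 4.089 cm.
Transfer each piece to the centroidal y-axis using Ī + A·d² with d = x − 4.089:
  vertical leg: d = -3.389 cm → contributes +195.7 cm⁴
  horizontal leg (remainder): d = 3.361 cm → contributes +398.04 cm⁴
Total I = 593.74 cm⁴.
Extreme fibre distance c = 9.411 cm; S = I/c = 63.09 cm³.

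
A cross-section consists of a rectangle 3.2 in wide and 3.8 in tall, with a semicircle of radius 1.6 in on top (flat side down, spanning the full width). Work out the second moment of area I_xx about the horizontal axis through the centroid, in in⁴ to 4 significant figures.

I_xx ≈ 35.45 in⁴

Treat the section as a set of non-overlapping primitives; coordinates are from the bounding-box lower-left.
Rectangular body: 3.2 × 3.8, A = 12.16 in², y = 1.9 in, Ī = 14.6325 in⁴.
Semicircular cap: semicircle r = 1.6, A = 4.02124 in², y = 4.47906 in, Ī = 0.719303 in⁴.
Centroid: ȳ = ΣA·y / ΣA = 2.54093 in.
Transfer each piece to the horizontal axis through the centroid using Ī + A·d² with d = y − 2.54093:
  rectangular body: d = -0.640929 in → contributes +19.6277 in⁴
  semicircular cap: d = 1.93813 in → contributes +15.8245 in⁴
Total I = 35.4522 in⁴.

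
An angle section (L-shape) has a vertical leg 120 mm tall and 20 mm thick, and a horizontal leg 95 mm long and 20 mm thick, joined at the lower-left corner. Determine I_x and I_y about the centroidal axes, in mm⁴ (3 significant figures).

Treat the section as a set of non-overlapping primitives; coordinates are from the bounding-box lower-left.
Vertical leg: 20 × 120, A = 2 400 mm², y = 60 mm, Ī = 2 880 000 mm⁴.
Horizontal leg (remainder): 75 × 20, A = 1 500 mm², y = 10 mm, Ī = 50 000 mm⁴.
Centroid: ȳ = ΣA·y / ΣA = 40.769 mm.
Transfer each piece to the centroidal x-axis using Ī + A·d² with d = y − 40.769:
  vertical leg: d = 19.231 mm → contributes +3 767 574 mm⁴
  horizontal leg (remainder): d = -30.769 mm → contributes +1 470 118 mm⁴
Total I = 5 237 692 mm⁴.
For the y-axis: x̄ = 28.269 mm.
Repeating about the centroidal y-axis gives I_y = 2 865 817 mm⁴.

I_x ≈ 5.24 × 10⁶ mm⁴, I_y ≈ 2.87 × 10⁶ mm⁴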